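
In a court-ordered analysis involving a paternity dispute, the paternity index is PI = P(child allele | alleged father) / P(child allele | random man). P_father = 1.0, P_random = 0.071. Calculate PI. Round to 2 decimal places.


Paternity Index calculation:
PI = P(allele|father) / P(allele|random)
PI = 1.0 / 0.071
PI = 14.08

14.08


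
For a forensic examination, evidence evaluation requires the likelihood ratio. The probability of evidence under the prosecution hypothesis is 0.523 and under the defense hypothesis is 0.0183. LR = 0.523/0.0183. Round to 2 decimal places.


Likelihood ratio calculation:
LR = P(E|Hp) / P(E|Hd)
LR = 0.523 / 0.0183
LR = 28.58

28.58


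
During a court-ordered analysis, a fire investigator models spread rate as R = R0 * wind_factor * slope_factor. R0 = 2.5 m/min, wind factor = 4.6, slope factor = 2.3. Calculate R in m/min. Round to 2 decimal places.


Fire spread rate calculation:
R = R0 * wind_factor * slope_factor
= 2.5 * 4.6 * 2.3
= 11.5 * 2.3
= 26.45 m/min

26.45


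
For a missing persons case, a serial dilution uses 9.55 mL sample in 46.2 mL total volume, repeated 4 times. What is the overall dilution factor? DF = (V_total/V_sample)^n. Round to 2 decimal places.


Dilution factor calculation:
Single dilution = V_total / V_sample = 46.2 / 9.55 ≈ 4.837696
Number of dilutions = 4
Total DF = (46.2 / 9.55)^4 (full precision, rounded at the end) = 547.71

547.71


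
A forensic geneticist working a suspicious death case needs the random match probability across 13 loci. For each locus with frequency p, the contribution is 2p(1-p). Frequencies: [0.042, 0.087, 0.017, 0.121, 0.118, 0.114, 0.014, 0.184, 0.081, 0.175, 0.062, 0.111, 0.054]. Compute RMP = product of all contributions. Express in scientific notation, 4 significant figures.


Computing RMP for 13 loci:
Locus 1: 2 * 0.042 * 0.958 = 0.080472
Locus 2: 2 * 0.087 * 0.913 = 0.158862
Locus 3: 2 * 0.017 * 0.983 = 0.033422
Locus 4: 2 * 0.121 * 0.879 = 0.212718
Locus 5: 2 * 0.118 * 0.882 = 0.208152
Locus 6: 2 * 0.114 * 0.886 = 0.202008
Locus 7: 2 * 0.014 * 0.986 = 0.027608
Locus 8: 2 * 0.184 * 0.816 = 0.300288
Locus 9: 2 * 0.081 * 0.919 = 0.148878
Locus 10: 2 * 0.175 * 0.825 = 0.28875
Locus 11: 2 * 0.062 * 0.938 = 0.116312
Locus 12: 2 * 0.111 * 0.889 = 0.197358
Locus 13: 2 * 0.054 * 0.946 = 0.102168
RMP = 3.194e-12

3.194e-12


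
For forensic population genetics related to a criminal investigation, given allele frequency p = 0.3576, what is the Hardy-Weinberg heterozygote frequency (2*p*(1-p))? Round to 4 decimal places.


Hardy-Weinberg heterozygote frequency:
q = 1 - p = 1 - 0.3576 = 0.6424
2pq = 2 * 0.3576 * 0.6424 = 0.4594

0.4594


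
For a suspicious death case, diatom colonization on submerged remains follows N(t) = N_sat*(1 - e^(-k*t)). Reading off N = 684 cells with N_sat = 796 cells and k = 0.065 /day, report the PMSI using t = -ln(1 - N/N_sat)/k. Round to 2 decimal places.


PMSI from diatom colonization curve:
N / N_sat = 684 / 796 = 0.859296
1 - N/N_sat = 0.140704
ln(1 - N/N_sat) = -1.961097
t = -ln(1 - N/N_sat) / k = -(-1.961097) / 0.065 = 30.17 days

30.17


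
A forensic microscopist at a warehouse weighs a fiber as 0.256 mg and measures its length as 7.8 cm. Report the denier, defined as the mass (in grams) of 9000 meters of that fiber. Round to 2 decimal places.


Denier calculation:
Mass in grams = 0.256 mg / 1000 = 0.000256 g
Length in meters = 7.8 cm / 100 = 0.078 m
Linear density = mass / length = 0.000256 / 0.078 = 0.00328205 g/m
Denier = (g/m) * 9000 = 0.00328205 * 9000 = 29.54

29.54


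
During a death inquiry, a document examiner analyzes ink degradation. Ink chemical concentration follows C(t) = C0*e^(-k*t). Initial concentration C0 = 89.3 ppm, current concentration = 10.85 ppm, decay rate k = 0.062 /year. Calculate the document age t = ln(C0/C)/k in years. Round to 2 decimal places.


Document age estimation:
C0/C = 89.3 / 10.85 = 8.230415
ln(C0/C) = 2.107836
t = 2.107836 / 0.062 = 34.00 years

34.00


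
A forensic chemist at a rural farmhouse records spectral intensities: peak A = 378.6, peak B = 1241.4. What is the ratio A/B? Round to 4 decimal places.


Spectral peak ratio:
Peak A = 378.6 counts
Peak B = 1241.4 counts
Ratio = 378.6 / 1241.4 = 0.3050

0.3050


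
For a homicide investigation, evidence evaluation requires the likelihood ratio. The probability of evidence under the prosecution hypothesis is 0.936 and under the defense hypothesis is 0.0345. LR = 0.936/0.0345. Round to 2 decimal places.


Likelihood ratio calculation:
LR = P(E|Hp) / P(E|Hd)
LR = 0.936 / 0.0345
LR = 27.13

27.13


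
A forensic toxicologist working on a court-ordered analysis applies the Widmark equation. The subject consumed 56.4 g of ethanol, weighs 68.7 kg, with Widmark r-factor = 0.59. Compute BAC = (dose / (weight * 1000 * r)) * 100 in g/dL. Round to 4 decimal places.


Applying the Widmark formula:
BAC = (dose_g / (body_wt * 1000 * r)) * 100
Denominator = 68.7 * 1000 * 0.59 = 40533
BAC = (56.4 / 40533) * 100
BAC = 0.1391 g/dL

0.1391


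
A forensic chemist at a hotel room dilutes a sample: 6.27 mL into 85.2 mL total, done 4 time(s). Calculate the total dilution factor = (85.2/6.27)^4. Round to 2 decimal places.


Dilution factor calculation:
Single dilution = V_total / V_sample = 85.2 / 6.27 ≈ 13.588517
Number of dilutions = 4
Total DF = (85.2 / 6.27)^4 (full precision, rounded at the end) = 34094.81

34094.81


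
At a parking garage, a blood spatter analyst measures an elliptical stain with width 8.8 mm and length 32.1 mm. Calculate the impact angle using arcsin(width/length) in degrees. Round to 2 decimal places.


Blood spatter impact angle calculation:
width / length = 8.8 / 32.1 = 0.274143
angle = arcsin(0.274143)
angle = 15.91 degrees

15.91


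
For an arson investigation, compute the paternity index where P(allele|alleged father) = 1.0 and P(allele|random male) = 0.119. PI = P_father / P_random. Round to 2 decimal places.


Paternity Index calculation:
PI = P(allele|father) / P(allele|random)
PI = 1.0 / 0.119
PI = 8.40

8.40


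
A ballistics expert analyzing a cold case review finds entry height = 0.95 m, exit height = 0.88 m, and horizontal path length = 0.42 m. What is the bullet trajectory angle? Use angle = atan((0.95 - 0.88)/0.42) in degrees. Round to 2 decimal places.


Bullet trajectory angle:
Height difference = 0.95 - 0.88 = 0.07 m
angle = atan(0.07 / 0.42)
angle = atan(0.166667)
angle = 9.46 degrees

9.46


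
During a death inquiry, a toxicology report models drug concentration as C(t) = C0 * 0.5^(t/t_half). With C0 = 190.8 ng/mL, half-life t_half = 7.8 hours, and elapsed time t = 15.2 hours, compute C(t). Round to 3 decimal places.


Drug concentration decay:
Number of half-lives = t / t_half = 15.2 / 7.8 = 1.948718
Decay factor = 0.5^1.948718 = 0.25904632
C(t) = 190.8 * 0.25904632 = 49.426 ng/mL

49.426


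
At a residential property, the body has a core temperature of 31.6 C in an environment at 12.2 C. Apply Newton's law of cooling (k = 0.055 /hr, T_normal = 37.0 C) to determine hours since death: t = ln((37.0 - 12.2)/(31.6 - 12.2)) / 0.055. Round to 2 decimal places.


Using Newton's law of cooling:
t = ln((T_normal - T_ambient) / (T_body - T_ambient)) / k
T_normal - T_ambient = 24.8
T_body - T_ambient = 19.4
Ratio = 1.278351
ln(ratio) = 0.245571
t = 0.245571 / 0.055 = 4.46 hours

4.46


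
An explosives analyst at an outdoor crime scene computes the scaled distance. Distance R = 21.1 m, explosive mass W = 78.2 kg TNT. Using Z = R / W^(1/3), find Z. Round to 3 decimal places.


Scaled distance calculation:
W^(1/3) = 78.2^(1/3) = 4.276307
Z = R / W^(1/3) = 21.1 / 4.276307
Z = 4.934 m/kg^(1/3)

4.934


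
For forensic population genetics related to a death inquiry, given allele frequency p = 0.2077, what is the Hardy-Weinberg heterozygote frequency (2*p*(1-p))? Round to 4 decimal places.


Hardy-Weinberg heterozygote frequency:
q = 1 - p = 1 - 0.2077 = 0.7923
2pq = 2 * 0.2077 * 0.7923 = 0.3291

0.3291


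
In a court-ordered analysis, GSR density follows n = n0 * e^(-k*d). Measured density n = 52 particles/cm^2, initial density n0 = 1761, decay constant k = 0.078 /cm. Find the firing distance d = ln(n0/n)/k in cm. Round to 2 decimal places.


GSR distance calculation:
n0/n = 1761 / 52 = 33.865385
ln(n0/n) = 3.522393
d = 3.522393 / 0.078 = 45.16 cm

45.16


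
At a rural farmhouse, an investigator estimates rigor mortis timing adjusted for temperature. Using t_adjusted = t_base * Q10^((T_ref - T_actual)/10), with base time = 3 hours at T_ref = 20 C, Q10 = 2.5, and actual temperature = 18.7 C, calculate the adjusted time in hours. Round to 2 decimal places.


Rigor mortis time adjustment:
Exponent = (T_ref - T_actual) / 10 = (20 - 18.7) / 10 = 0.13
Q10 factor = 2.5^0.13 = 1.1265
t_adjusted = 3 * 1.1265 = 3.38 hours

3.38


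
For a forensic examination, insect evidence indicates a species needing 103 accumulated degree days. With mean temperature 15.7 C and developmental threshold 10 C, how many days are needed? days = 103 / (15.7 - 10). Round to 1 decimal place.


Insect development time:
Effective temperature = avg_temp - T_base = 15.7 - 10 = 5.7 C
Days = ADD / effective_temp = 103 / 5.7 = 18.1 days

18.1


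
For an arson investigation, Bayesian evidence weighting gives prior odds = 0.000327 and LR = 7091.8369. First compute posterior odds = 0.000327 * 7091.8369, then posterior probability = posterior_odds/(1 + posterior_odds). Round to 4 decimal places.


Bayesian evidence evaluation:
Posterior odds = prior_odds * LR = 0.000327 * 7091.8369 = 2.319031
Posterior probability = posterior_odds / (1 + posterior_odds)
= 2.319031 / (1 + 2.319031)
= 2.319031 / 3.319031
= 0.6987

0.6987


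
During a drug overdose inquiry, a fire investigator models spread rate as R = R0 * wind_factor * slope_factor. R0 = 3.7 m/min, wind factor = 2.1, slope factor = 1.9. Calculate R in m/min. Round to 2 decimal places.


Fire spread rate calculation:
R = R0 * wind_factor * slope_factor
= 3.7 * 2.1 * 1.9
= 7.77 * 1.9
= 14.76 m/min

14.76


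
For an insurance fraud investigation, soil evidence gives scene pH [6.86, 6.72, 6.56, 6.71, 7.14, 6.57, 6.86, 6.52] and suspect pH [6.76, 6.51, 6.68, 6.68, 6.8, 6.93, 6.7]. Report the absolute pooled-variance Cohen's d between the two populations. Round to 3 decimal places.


Pooled-variance Cohen's d for soil pH comparison:
Scene mean = 53.94 / 8 = 6.7425
Suspect mean = 47.06 / 7 = 6.722857
Scene sample variance s_s^2 = 0.042821
Suspect sample variance s_c^2 = 0.016624
Pooled variance = ((n_s-1)*s_s^2 + (n_c-1)*s_c^2) / (n_s + n_c - 2) = 0.03073
Pooled SD = sqrt(0.03073) = 0.1753
Mean difference = 0.019643
|d| = |0.019643| / 0.1753 = 0.112

0.112


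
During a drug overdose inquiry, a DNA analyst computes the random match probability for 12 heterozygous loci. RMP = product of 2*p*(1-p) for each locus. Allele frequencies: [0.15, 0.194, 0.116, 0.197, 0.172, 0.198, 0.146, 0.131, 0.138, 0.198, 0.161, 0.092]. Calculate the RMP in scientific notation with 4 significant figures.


Computing RMP for 12 loci:
Locus 1: 2 * 0.15 * 0.85 = 0.255
Locus 2: 2 * 0.194 * 0.806 = 0.312728
Locus 3: 2 * 0.116 * 0.884 = 0.205088
Locus 4: 2 * 0.197 * 0.803 = 0.316382
Locus 5: 2 * 0.172 * 0.828 = 0.284832
Locus 6: 2 * 0.198 * 0.802 = 0.317592
Locus 7: 2 * 0.146 * 0.854 = 0.249368
Locus 8: 2 * 0.131 * 0.869 = 0.227678
Locus 9: 2 * 0.138 * 0.862 = 0.237912
Locus 10: 2 * 0.198 * 0.802 = 0.317592
Locus 11: 2 * 0.161 * 0.839 = 0.270158
Locus 12: 2 * 0.092 * 0.908 = 0.167072
RMP = 9.063e-08

9.063e-08


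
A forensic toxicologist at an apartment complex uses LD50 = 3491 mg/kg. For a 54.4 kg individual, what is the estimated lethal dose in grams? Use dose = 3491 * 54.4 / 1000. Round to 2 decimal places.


Lethal dose calculation:
Lethal dose = LD50 * body_weight / 1000
= 3491 * 54.4 / 1000
= 189910.4 / 1000
= 189.91 g

189.91


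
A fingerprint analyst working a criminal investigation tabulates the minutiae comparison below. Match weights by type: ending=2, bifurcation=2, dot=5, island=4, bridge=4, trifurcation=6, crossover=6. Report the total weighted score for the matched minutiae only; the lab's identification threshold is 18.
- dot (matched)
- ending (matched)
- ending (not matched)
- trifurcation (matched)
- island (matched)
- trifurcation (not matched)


Weighted minutiae match score:
  dot: matched, +5 (running total 5)
  ending: matched, +2 (running total 7)
  ending: not matched, +0
  trifurcation: matched, +6 (running total 13)
  island: matched, +4 (running total 17)
  trifurcation: not matched, +0
Total score = 17
Threshold = 18; verdict = inconclusive

17


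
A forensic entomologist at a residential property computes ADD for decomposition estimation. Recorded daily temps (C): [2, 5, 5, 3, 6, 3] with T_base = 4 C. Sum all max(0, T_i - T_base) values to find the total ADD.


Computing ADD day by day:
Day 1: max(0, 2 - 4) = 0
Day 2: max(0, 5 - 4) = 1
Day 3: max(0, 5 - 4) = 1
Day 4: max(0, 3 - 4) = 0
Day 5: max(0, 6 - 4) = 2
Day 6: max(0, 3 - 4) = 0
Total ADD = 4

4


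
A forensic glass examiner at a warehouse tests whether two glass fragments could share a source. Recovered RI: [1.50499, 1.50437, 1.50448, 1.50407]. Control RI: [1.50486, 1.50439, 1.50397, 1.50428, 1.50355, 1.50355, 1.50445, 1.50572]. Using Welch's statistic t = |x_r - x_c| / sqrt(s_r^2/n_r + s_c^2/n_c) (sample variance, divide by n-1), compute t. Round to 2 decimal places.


Welch's t-criterion for glass RI comparison:
Recovered mean = sum / n_r = 6.01791 / 4 = 1.5044775
Control mean = sum / n_c = 12.03477 / 8 = 1.5043462
Recovered sample variance s_r^2 = 1.46758e-07
Control sample variance s_c^2 = 5.11113e-07
Welch SE (unpooled) = sqrt(s_r^2/n_r + s_c^2/n_c) = sqrt(3.66896e-08 + 6.38891e-08) = sqrt(1.00579e-07) = 0.000317142
|mean_r - mean_c| = 0.00013125
t = 0.00013125 / 0.000317142 = 0.41

0.41


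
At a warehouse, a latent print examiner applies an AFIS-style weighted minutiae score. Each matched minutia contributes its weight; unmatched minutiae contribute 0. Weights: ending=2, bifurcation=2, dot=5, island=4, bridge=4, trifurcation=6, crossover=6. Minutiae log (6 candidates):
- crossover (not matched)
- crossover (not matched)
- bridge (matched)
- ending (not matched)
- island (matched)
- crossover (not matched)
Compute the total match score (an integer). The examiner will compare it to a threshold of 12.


Weighted minutiae match score:
  crossover: not matched, +0
  crossover: not matched, +0
  bridge: matched, +4 (running total 4)
  ending: not matched, +0
  island: matched, +4 (running total 8)
  crossover: not matched, +0
Total score = 8
Threshold = 12; verdict = inconclusive

8


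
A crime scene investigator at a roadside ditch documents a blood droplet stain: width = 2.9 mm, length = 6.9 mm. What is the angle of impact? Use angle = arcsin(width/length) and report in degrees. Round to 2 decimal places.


Blood spatter impact angle calculation:
width / length = 2.9 / 6.9 = 0.42029
angle = arcsin(0.42029)
angle = 24.85 degrees

24.85


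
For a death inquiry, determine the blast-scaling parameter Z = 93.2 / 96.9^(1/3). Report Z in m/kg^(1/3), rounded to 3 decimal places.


Scaled distance calculation:
W^(1/3) = 96.9^(1/3) = 4.593121
Z = R / W^(1/3) = 93.2 / 4.593121
Z = 20.291 m/kg^(1/3)

20.291


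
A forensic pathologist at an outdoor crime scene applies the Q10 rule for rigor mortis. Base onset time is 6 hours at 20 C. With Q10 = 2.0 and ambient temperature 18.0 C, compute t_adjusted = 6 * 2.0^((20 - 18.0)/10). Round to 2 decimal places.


Rigor mortis time adjustment:
Exponent = (T_ref - T_actual) / 10 = (20 - 18.0) / 10 = 0.2
Q10 factor = 2.0^0.2 = 1.1487
t_adjusted = 6 * 1.1487 = 6.89 hours

6.89


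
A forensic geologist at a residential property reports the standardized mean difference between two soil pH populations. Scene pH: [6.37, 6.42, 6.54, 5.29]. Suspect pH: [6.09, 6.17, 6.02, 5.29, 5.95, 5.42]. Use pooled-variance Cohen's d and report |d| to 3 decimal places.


Pooled-variance Cohen's d for soil pH comparison:
Scene mean = 24.62 / 4 = 6.155
Suspect mean = 34.94 / 6 = 5.823333
Scene sample variance s_s^2 = 0.337633
Suspect sample variance s_c^2 = 0.138627
Pooled variance = ((n_s-1)*s_s^2 + (n_c-1)*s_c^2) / (n_s + n_c - 2) = 0.213254
Pooled SD = sqrt(0.213254) = 0.461794
Mean difference = 0.331667
|d| = |0.331667| / 0.461794 = 0.718

0.718


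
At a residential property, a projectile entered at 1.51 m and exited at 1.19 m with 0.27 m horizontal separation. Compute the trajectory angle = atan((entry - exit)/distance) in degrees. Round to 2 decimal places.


Bullet trajectory angle:
Height difference = 1.51 - 1.19 = 0.32 m
angle = atan(0.32 / 0.27)
angle = atan(1.185185)
angle = 49.84 degrees

49.84


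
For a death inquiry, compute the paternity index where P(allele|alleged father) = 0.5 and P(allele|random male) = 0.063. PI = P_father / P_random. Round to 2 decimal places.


Paternity Index calculation:
PI = P(allele|father) / P(allele|random)
PI = 0.5 / 0.063
PI = 7.94

7.94


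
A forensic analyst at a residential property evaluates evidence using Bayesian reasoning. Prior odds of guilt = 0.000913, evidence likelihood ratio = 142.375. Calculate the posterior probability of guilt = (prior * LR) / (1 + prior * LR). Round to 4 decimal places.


Bayesian evidence evaluation:
Posterior odds = prior_odds * LR = 0.000913 * 142.375 = 0.1299884
Posterior probability = posterior_odds / (1 + posterior_odds)
= 0.1299884 / (1 + 0.1299884)
= 0.1299884 / 1.1299884
= 0.1150

0.1150


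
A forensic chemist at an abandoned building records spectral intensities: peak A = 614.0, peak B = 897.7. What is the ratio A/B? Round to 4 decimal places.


Spectral peak ratio:
Peak A = 614.0 counts
Peak B = 897.7 counts
Ratio = 614.0 / 897.7 = 0.6840

0.6840


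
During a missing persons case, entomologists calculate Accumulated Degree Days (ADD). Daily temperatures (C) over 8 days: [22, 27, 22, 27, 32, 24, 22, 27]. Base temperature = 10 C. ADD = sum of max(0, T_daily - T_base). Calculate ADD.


Computing ADD day by day:
Day 1: max(0, 22 - 10) = 12
Day 2: max(0, 27 - 10) = 17
Day 3: max(0, 22 - 10) = 12
Day 4: max(0, 27 - 10) = 17
Day 5: max(0, 32 - 10) = 22
Day 6: max(0, 24 - 10) = 14
Day 7: max(0, 22 - 10) = 12
Day 8: max(0, 27 - 10) = 17
Total ADD = 123

123


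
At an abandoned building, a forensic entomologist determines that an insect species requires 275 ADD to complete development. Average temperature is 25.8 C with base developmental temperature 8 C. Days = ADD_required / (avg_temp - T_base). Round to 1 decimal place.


Insect development time:
Effective temperature = avg_temp - T_base = 25.8 - 8 = 17.8 C
Days = ADD / effective_temp = 275 / 17.8 = 15.4 days

15.4


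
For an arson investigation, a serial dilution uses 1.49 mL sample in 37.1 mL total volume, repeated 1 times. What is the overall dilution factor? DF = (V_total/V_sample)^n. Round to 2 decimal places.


Dilution factor calculation:
Single dilution = V_total / V_sample = 37.1 / 1.49 ≈ 24.899329
Number of dilutions = 1
Total DF = (37.1 / 1.49)^1 (full precision, rounded at the end) = 24.90

24.90


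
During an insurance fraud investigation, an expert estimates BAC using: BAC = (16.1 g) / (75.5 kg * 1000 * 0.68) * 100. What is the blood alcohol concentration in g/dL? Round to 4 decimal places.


Applying the Widmark formula:
BAC = (dose_g / (body_wt * 1000 * r)) * 100
Denominator = 75.5 * 1000 * 0.68 = 51340
BAC = (16.1 / 51340) * 100
BAC = 0.0314 g/dL

0.0314


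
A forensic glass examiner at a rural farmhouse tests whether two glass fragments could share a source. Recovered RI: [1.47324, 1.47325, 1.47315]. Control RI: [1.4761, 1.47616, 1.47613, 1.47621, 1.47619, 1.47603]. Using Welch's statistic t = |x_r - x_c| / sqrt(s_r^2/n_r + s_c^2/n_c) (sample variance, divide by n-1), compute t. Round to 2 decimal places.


Welch's t-criterion for glass RI comparison:
Recovered mean = sum / n_r = 4.41964 / 3 = 1.4732133
Control mean = sum / n_c = 8.85682 / 6 = 1.4761367
Recovered sample variance s_r^2 = 3.03333e-09
Control sample variance s_c^2 = 4.30667e-09
Welch SE (unpooled) = sqrt(s_r^2/n_r + s_c^2/n_c) = sqrt(1.01111e-09 + 7.17778e-10) = sqrt(1.72889e-09) = 4.15799e-05
|mean_r - mean_c| = 0.00292333
t = 0.00292333 / 4.15799e-05 = 70.31

70.31


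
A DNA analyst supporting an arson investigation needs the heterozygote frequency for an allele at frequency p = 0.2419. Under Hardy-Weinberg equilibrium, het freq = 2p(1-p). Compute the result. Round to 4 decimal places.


Hardy-Weinberg heterozygote frequency:
q = 1 - p = 1 - 0.2419 = 0.7581
2pq = 2 * 0.2419 * 0.7581 = 0.3668

0.3668


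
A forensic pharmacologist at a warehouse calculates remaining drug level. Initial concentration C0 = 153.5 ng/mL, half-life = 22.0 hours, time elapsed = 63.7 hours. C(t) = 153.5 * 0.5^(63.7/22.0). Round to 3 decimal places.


Drug concentration decay:
Number of half-lives = t / t_half = 63.7 / 22.0 = 2.895455
Decay factor = 0.5^2.895455 = 0.13439441
C(t) = 153.5 * 0.13439441 = 20.630 ng/mL

20.630


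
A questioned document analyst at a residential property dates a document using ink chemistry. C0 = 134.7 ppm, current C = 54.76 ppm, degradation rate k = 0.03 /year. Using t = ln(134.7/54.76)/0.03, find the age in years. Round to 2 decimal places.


Document age estimation:
C0/C = 134.7 / 54.76 = 2.459825
ln(C0/C) = 0.90009
t = 0.90009 / 0.03 = 30.00 years

30.00


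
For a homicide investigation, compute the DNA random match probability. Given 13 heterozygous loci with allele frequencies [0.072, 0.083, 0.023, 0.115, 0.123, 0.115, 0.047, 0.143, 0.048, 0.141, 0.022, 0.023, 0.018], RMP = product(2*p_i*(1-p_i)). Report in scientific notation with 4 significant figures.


Computing RMP for 13 loci:
Locus 1: 2 * 0.072 * 0.928 = 0.133632
Locus 2: 2 * 0.083 * 0.917 = 0.152222
Locus 3: 2 * 0.023 * 0.977 = 0.044942
Locus 4: 2 * 0.115 * 0.885 = 0.20355
Locus 5: 2 * 0.123 * 0.877 = 0.215742
Locus 6: 2 * 0.115 * 0.885 = 0.20355
Locus 7: 2 * 0.047 * 0.953 = 0.089582
Locus 8: 2 * 0.143 * 0.857 = 0.245102
Locus 9: 2 * 0.048 * 0.952 = 0.091392
Locus 10: 2 * 0.141 * 0.859 = 0.242238
Locus 11: 2 * 0.022 * 0.978 = 0.043032
Locus 12: 2 * 0.023 * 0.977 = 0.044942
Locus 13: 2 * 0.018 * 0.982 = 0.035352
RMP = 2.716e-13

2.716e-13


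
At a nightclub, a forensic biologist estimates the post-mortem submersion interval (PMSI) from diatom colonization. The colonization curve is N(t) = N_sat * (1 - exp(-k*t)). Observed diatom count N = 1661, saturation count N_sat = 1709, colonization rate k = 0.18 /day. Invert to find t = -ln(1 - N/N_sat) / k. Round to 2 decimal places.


PMSI from diatom colonization curve:
N / N_sat = 1661 / 1709 = 0.971913
1 - N/N_sat = 0.028087
ln(1 - N/N_sat) = -3.572448
t = -ln(1 - N/N_sat) / k = -(-3.572448) / 0.18 = 19.85 days

19.85


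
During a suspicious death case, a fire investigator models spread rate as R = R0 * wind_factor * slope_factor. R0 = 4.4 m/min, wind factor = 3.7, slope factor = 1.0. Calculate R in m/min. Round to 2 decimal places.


Fire spread rate calculation:
R = R0 * wind_factor * slope_factor
= 4.4 * 3.7 * 1.0
= 16.28 * 1.0
= 16.28 m/min

16.28


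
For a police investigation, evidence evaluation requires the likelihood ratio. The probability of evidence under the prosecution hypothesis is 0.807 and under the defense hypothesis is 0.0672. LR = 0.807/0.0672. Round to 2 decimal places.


Likelihood ratio calculation:
LR = P(E|Hp) / P(E|Hd)
LR = 0.807 / 0.0672
LR = 12.01

12.01


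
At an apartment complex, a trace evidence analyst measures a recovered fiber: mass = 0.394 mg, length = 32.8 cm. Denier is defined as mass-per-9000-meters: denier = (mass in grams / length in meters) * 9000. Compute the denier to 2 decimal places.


Denier calculation:
Mass in grams = 0.394 mg / 1000 = 0.000394 g
Length in meters = 32.8 cm / 100 = 0.328 m
Linear density = mass / length = 0.000394 / 0.328 = 0.00120122 g/m
Denier = (g/m) * 9000 = 0.00120122 * 9000 = 10.81

10.81


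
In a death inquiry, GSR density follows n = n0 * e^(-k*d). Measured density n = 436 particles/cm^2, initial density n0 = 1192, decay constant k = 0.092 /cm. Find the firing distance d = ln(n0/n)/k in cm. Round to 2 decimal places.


GSR distance calculation:
n0/n = 1192 / 436 = 2.733945
ln(n0/n) = 1.005746
d = 1.005746 / 0.092 = 10.93 cm

10.93


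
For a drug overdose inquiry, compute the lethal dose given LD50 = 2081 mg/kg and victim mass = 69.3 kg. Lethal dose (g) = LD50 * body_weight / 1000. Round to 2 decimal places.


Lethal dose calculation:
Lethal dose = LD50 * body_weight / 1000
= 2081 * 69.3 / 1000
= 144213.3 / 1000
= 144.21 g

144.21


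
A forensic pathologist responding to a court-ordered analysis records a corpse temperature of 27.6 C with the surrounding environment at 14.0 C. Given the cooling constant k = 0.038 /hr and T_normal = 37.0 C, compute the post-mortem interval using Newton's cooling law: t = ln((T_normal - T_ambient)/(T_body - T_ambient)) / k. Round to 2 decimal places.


Using Newton's law of cooling:
t = ln((T_normal - T_ambient) / (T_body - T_ambient)) / k
T_normal - T_ambient = 23.0
T_body - T_ambient = 13.6
Ratio = 1.691176
ln(ratio) = 0.525424
t = 0.525424 / 0.038 = 13.83 hours

13.83


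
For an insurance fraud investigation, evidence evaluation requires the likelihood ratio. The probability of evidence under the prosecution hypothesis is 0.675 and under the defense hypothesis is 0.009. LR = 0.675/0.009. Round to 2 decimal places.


Likelihood ratio calculation:
LR = P(E|Hp) / P(E|Hd)
LR = 0.675 / 0.009
LR = 75.00

75.00


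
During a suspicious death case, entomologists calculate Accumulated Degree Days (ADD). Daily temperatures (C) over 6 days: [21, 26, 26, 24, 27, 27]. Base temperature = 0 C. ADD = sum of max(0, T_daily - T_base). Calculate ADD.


Computing ADD day by day:
Day 1: max(0, 21 - 0) = 21
Day 2: max(0, 26 - 0) = 26
Day 3: max(0, 26 - 0) = 26
Day 4: max(0, 24 - 0) = 24
Day 5: max(0, 27 - 0) = 27
Day 6: max(0, 27 - 0) = 27
Total ADD = 151

151


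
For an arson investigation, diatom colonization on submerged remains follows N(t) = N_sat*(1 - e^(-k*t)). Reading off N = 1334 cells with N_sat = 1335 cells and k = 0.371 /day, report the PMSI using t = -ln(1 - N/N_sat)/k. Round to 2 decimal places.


PMSI from diatom colonization curve:
N / N_sat = 1334 / 1335 = 0.999251
1 - N/N_sat = 0.000749
ln(1 - N/N_sat) = -7.196772
t = -ln(1 - N/N_sat) / k = -(-7.196772) / 0.371 = 19.40 days

19.40


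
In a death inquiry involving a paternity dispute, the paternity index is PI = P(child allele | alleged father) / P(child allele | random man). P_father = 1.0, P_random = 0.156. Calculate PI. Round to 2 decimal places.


Paternity Index calculation:
PI = P(allele|father) / P(allele|random)
PI = 1.0 / 0.156
PI = 6.41

6.41


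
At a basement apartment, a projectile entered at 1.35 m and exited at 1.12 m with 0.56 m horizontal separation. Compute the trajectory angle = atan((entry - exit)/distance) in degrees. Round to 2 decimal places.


Bullet trajectory angle:
Height difference = 1.35 - 1.12 = 0.23 m
angle = atan(0.23 / 0.56)
angle = atan(0.410714)
angle = 22.33 degrees

22.33


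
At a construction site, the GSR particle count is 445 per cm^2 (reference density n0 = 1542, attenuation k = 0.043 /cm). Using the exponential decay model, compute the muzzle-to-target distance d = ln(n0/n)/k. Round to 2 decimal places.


GSR distance calculation:
n0/n = 1542 / 445 = 3.465169
ln(n0/n) = 1.242761
d = 1.242761 / 0.043 = 28.90 cm

28.90


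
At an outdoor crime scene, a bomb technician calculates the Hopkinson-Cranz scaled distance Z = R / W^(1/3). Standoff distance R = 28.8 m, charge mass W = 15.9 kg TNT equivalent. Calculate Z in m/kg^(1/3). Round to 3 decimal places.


Scaled distance calculation:
W^(1/3) = 15.9^(1/3) = 2.514581
Z = R / W^(1/3) = 28.8 / 2.514581
Z = 11.453 m/kg^(1/3)

11.453


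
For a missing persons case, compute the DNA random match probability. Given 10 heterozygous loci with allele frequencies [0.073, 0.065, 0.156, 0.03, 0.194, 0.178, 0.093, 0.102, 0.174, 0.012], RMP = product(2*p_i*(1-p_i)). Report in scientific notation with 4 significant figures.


Computing RMP for 10 loci:
Locus 1: 2 * 0.073 * 0.927 = 0.135342
Locus 2: 2 * 0.065 * 0.935 = 0.12155
Locus 3: 2 * 0.156 * 0.844 = 0.263328
Locus 4: 2 * 0.03 * 0.97 = 0.0582
Locus 5: 2 * 0.194 * 0.806 = 0.312728
Locus 6: 2 * 0.178 * 0.822 = 0.292632
Locus 7: 2 * 0.093 * 0.907 = 0.168702
Locus 8: 2 * 0.102 * 0.898 = 0.183192
Locus 9: 2 * 0.174 * 0.826 = 0.287448
Locus 10: 2 * 0.012 * 0.988 = 0.023712
RMP = 4.860e-09

4.860e-09


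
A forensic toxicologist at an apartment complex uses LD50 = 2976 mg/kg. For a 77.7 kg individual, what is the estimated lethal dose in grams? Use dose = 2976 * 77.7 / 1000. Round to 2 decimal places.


Lethal dose calculation:
Lethal dose = LD50 * body_weight / 1000
= 2976 * 77.7 / 1000
= 231235.2 / 1000
= 231.24 g

231.24


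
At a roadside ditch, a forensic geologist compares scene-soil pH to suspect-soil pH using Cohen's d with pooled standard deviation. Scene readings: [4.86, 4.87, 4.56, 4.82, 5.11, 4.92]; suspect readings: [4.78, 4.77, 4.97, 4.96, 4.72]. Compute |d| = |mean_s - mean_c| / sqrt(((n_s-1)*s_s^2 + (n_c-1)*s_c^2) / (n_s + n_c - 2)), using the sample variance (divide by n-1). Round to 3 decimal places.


Pooled-variance Cohen's d for soil pH comparison:
Scene mean = 29.14 / 6 = 4.856667
Suspect mean = 24.2 / 5 = 4.84
Scene sample variance s_s^2 = 0.031547
Suspect sample variance s_c^2 = 0.01355
Pooled variance = ((n_s-1)*s_s^2 + (n_c-1)*s_c^2) / (n_s + n_c - 2) = 0.023548
Pooled SD = sqrt(0.023548) = 0.153454
Mean difference = 0.016667
|d| = |0.016667| / 0.153454 = 0.109

0.109


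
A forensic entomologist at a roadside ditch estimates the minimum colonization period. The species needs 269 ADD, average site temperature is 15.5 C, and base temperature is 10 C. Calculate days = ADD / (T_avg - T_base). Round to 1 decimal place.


Insect development time:
Effective temperature = avg_temp - T_base = 15.5 - 10 = 5.5 C
Days = ADD / effective_temp = 269 / 5.5 = 48.9 days

48.9


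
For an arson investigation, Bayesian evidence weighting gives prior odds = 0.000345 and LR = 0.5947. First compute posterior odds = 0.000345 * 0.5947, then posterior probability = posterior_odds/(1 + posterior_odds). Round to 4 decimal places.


Bayesian evidence evaluation:
Posterior odds = prior_odds * LR = 0.000345 * 0.5947 = 0.0002051715
Posterior probability = posterior_odds / (1 + posterior_odds)
= 0.0002051715 / (1 + 0.0002051715)
= 0.0002051715 / 1.0002051715
= 0.0002

0.0002


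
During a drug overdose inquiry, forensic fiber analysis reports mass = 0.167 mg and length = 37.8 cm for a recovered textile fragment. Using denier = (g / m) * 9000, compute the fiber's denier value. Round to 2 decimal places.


Denier calculation:
Mass in grams = 0.167 mg / 1000 = 0.000167 g
Length in meters = 37.8 cm / 100 = 0.378 m
Linear density = mass / length = 0.000167 / 0.378 = 0.0004418 g/m
Denier = (g/m) * 9000 = 0.0004418 * 9000 = 3.98

3.98


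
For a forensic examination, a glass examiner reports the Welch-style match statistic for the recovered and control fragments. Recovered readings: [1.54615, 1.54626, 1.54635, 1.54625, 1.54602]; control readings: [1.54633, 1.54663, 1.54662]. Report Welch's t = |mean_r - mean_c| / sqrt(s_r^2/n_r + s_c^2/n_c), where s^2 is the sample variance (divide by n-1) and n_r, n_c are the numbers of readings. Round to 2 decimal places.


Welch's t-criterion for glass RI comparison:
Recovered mean = sum / n_r = 7.73103 / 5 = 1.546206
Control mean = sum / n_c = 4.63958 / 3 = 1.5465267
Recovered sample variance s_r^2 = 1.583e-08
Control sample variance s_c^2 = 2.90333e-08
Welch SE (unpooled) = sqrt(s_r^2/n_r + s_c^2/n_c) = sqrt(3.166e-09 + 9.67778e-09) = sqrt(1.28438e-08) = 0.00011333
|mean_r - mean_c| = 0.000320667
t = 0.000320667 / 0.00011333 = 2.83

2.83


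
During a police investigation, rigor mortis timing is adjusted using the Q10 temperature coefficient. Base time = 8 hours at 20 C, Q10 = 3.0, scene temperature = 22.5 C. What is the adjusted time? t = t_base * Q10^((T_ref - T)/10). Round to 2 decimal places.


Rigor mortis time adjustment:
Exponent = (T_ref - T_actual) / 10 = (20 - 22.5) / 10 = -0.25
Q10 factor = 3.0^-0.25 = 0.75984
t_adjusted = 8 * 0.75984 = 6.08 hours

6.08


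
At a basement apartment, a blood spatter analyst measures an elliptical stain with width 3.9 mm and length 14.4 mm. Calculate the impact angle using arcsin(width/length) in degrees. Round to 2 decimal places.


Blood spatter impact angle calculation:
width / length = 3.9 / 14.4 = 0.270833
angle = arcsin(0.270833)
angle = 15.71 degrees

15.71


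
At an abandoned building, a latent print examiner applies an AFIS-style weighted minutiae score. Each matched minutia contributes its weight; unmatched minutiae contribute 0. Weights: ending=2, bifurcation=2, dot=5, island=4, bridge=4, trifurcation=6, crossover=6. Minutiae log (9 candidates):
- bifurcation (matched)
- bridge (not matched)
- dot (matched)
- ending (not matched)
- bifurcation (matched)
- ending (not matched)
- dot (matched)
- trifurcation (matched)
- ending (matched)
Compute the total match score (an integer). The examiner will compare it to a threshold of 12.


Weighted minutiae match score:
  bifurcation: matched, +2 (running total 2)
  bridge: not matched, +0
  dot: matched, +5 (running total 7)
  ending: not matched, +0
  bifurcation: matched, +2 (running total 9)
  ending: not matched, +0
  dot: matched, +5 (running total 14)
  trifurcation: matched, +6 (running total 20)
  ending: matched, +2 (running total 22)
Total score = 22
Threshold = 12; verdict = identification

22


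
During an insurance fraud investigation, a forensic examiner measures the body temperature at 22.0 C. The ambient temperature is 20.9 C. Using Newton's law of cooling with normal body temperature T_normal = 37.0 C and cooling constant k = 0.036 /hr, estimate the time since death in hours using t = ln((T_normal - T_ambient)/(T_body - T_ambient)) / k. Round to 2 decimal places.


Using Newton's law of cooling:
t = ln((T_normal - T_ambient) / (T_body - T_ambient)) / k
T_normal - T_ambient = 16.1
T_body - T_ambient = 1.1
Ratio = 14.636364
ln(ratio) = 2.683509
t = 2.683509 / 0.036 = 74.54 hours

74.54


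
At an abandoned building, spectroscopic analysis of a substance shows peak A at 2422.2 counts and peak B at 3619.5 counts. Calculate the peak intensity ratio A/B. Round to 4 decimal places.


Spectral peak ratio:
Peak A = 2422.2 counts
Peak B = 3619.5 counts
Ratio = 2422.2 / 3619.5 = 0.6692

0.6692


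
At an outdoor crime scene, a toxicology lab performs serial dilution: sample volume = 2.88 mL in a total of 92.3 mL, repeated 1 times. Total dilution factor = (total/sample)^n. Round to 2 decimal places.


Dilution factor calculation:
Single dilution = V_total / V_sample = 92.3 / 2.88 ≈ 32.048611
Number of dilutions = 1
Total DF = (92.3 / 2.88)^1 (full precision, rounded at the end) = 32.05

32.05


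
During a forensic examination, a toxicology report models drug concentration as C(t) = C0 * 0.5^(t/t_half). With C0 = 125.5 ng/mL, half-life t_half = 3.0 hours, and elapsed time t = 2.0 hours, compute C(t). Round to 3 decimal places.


Drug concentration decay:
Number of half-lives = t / t_half = 2.0 / 3.0 = 0.666667
Decay factor = 0.5^0.666667 = 0.62996038
C(t) = 125.5 * 0.62996038 = 79.060 ng/mL

79.060


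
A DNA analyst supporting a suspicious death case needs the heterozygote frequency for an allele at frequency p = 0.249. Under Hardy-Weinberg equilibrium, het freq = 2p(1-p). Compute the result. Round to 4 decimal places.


Hardy-Weinberg heterozygote frequency:
q = 1 - p = 1 - 0.249 = 0.751
2pq = 2 * 0.249 * 0.751 = 0.3740

0.3740


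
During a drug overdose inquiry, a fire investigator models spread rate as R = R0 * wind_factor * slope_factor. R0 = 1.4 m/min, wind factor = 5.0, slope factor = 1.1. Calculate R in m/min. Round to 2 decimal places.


Fire spread rate calculation:
R = R0 * wind_factor * slope_factor
= 1.4 * 5.0 * 1.1
= 7 * 1.1
= 7.70 m/min

7.70


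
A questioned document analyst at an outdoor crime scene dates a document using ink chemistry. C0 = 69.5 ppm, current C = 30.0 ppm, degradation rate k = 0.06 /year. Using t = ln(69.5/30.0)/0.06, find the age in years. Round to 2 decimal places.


Document age estimation:
C0/C = 69.5 / 30.0 = 2.316667
ln(C0/C) = 0.84013
t = 0.84013 / 0.06 = 14.00 years

14.00


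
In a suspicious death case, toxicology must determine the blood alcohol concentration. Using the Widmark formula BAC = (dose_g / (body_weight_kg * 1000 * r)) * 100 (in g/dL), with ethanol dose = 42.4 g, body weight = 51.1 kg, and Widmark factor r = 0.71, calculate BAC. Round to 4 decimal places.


Applying the Widmark formula:
BAC = (dose_g / (body_wt * 1000 * r)) * 100
Denominator = 51.1 * 1000 * 0.71 = 36281
BAC = (42.4 / 36281) * 100
BAC = 0.1169 g/dL

0.1169


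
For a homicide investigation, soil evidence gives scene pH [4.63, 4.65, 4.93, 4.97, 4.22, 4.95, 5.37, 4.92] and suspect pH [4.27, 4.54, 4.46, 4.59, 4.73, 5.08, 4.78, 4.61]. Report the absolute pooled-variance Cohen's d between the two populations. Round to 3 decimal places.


Pooled-variance Cohen's d for soil pH comparison:
Scene mean = 38.64 / 8 = 4.83
Suspect mean = 37.06 / 8 = 4.6325
Scene sample variance s_s^2 = 0.1126
Suspect sample variance s_c^2 = 0.05765
Pooled variance = ((n_s-1)*s_s^2 + (n_c-1)*s_c^2) / (n_s + n_c - 2) = 0.085125
Pooled SD = sqrt(0.085125) = 0.291762
Mean difference = 0.1975
|d| = |0.1975| / 0.291762 = 0.677

0.677


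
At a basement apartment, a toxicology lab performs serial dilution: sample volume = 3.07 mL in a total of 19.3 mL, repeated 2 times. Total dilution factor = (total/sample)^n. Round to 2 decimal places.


Dilution factor calculation:
Single dilution = V_total / V_sample = 19.3 / 3.07 ≈ 6.286645
Number of dilutions = 2
Total DF = (19.3 / 3.07)^2 (full precision, rounded at the end) = 39.52

39.52


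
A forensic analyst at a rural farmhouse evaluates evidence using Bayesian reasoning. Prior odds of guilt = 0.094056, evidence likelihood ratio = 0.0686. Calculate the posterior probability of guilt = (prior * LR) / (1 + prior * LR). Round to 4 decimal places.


Bayesian evidence evaluation:
Posterior odds = prior_odds * LR = 0.094056 * 0.0686 = 0.006452242
Posterior probability = posterior_odds / (1 + posterior_odds)
= 0.006452242 / (1 + 0.006452242)
= 0.006452242 / 1.006452242
= 0.0064

0.0064


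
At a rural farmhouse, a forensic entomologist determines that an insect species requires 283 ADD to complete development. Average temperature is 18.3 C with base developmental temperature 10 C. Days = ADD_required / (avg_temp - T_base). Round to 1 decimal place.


Insect development time:
Effective temperature = avg_temp - T_base = 18.3 - 10 = 8.3 C
Days = ADD / effective_temp = 283 / 8.3 = 34.1 days

34.1


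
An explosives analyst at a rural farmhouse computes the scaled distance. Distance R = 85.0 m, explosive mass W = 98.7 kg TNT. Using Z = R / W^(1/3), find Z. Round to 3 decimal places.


Scaled distance calculation:
W^(1/3) = 98.7^(1/3) = 4.621387
Z = R / W^(1/3) = 85.0 / 4.621387
Z = 18.393 m/kg^(1/3)

18.393


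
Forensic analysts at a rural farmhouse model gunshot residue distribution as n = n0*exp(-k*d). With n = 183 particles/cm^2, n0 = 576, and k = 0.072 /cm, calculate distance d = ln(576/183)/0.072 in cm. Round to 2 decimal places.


GSR distance calculation:
n0/n = 576 / 183 = 3.147541
ln(n0/n) = 1.146622
d = 1.146622 / 0.072 = 15.93 cm

15.93


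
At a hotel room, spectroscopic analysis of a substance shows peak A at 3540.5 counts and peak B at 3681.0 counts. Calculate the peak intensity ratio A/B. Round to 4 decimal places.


Spectral peak ratio:
Peak A = 3540.5 counts
Peak B = 3681.0 counts
Ratio = 3540.5 / 3681.0 = 0.9618

0.9618
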